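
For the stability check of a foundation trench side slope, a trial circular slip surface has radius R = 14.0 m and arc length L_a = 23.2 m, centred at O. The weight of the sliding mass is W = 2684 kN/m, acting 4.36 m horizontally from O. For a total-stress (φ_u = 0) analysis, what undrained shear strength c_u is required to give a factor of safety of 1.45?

c_u = 52.2 kPa

FS = c_u·L_a·R / (W·d), so c_u = FS·W·d / (L_a·R).
c_u = 1.45·2684·4.36 / (23.20·14.0) = 16968.2 / 324.80 = 52.24 kPa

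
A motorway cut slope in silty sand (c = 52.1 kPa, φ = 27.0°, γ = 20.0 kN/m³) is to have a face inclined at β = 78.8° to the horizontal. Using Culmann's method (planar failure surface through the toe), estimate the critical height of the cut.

Culmann's analysis gives the critical failure plane at α_cr = (β + φ)/2 = (78.8 + 27.0)/2 = 52.9°, and the critical height
H_c = (4c/γ) · sinβ cosφ / [1 − cos(β − φ)]
    = (4·52.1/20.0) · sin78.8°·cos27.0° / [1 − cos(51.8°)]
    = 10.420 · 0.9810·0.8910 / [1 − 0.6184]
    = 10.420 · 0.8740 / 0.3816
    = 23.87 m

H_c = 23.87 m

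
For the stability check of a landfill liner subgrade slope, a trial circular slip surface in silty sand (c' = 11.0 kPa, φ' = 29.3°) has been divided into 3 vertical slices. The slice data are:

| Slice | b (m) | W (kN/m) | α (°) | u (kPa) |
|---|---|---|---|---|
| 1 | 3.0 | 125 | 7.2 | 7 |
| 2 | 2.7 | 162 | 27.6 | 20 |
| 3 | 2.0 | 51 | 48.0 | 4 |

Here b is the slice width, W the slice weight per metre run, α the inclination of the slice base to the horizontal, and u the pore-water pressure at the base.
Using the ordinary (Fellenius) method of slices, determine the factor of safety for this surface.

FS = 1.68

Ordinary method of slices: FS = Σ[c'·Δl_i + (W_i cosα_i − u_i·Δl_i)·tanφ'] / Σ W_i sinα_i, with Δl_i = b_i / cosα_i.
Slice 1: Δl = 3.0/cos7.2° = 3.024 m; N'_1 = 125·cos7.2° − 7·3.024 = 102.8; c'Δl = 33.26; W sinα = 15.7
Slice 2: Δl = 2.7/cos27.6° = 3.047 m; N'_2 = 162·cos27.6° − 20·3.047 = 82.6; c'Δl = 33.51; W sinα = 75.1
Slice 3: Δl = 2.0/cos48.0° = 2.989 m; N'_3 = 51·cos48.0° − 4·2.989 = 22.2; c'Δl = 32.88; W sinα = 37.9
Σc'Δl = 99.7 kN/m; ΣN' = 207.6 kN/m; ΣW sinα = 128.6 kN/m
Resisting = 99.7 + 207.6·tan29.3° = 99.7 + 116.5 = 216.2 kN/m
FS = 216.2 / 128.6 = 1.681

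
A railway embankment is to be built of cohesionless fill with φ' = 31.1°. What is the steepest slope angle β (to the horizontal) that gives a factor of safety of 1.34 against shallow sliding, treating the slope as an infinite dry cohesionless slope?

For an infinite dry cohesionless slope FS = tanφ'/tanβ, so tanβ = tanφ' / FS.
tanβ = tan31.1° / 1.34 = 0.6032 / 1.34 = 0.4502
β = arctan(0.4502) = 24.24°

β = 24.2°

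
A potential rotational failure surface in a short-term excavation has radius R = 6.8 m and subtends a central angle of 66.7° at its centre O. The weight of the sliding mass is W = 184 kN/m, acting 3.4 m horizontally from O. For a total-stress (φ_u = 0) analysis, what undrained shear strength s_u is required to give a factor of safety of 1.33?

s_u = 15.5 kPa

FS = s_u·L_a·R / (W·d), so s_u = FS·W·d / (L_a·R).
Arc length L_a = R·θ = 6.8·(66.7°·π/180) = 6.8·1.1641 = 7.92 m
s_u = 1.33·184·3.4 / (7.92·6.8) = 832.0 / 53.83 = 15.46 kPa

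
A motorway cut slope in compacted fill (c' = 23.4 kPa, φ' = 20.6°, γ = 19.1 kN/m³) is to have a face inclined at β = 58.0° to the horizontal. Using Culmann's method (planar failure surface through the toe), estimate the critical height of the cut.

H_c = 18.92 m

Culmann's analysis gives the critical failure plane at α_cr = (β + φ')/2 = (58.0 + 20.6)/2 = 39.3°, and the critical height
H_c = (4c'/γ) · sinβ cosφ' / [1 − cos(β − φ')]
    = (4·23.4/19.1) · sin58.0°·cos20.6° / [1 − cos(37.4°)]
    = 4.901 · 0.8480·0.9361 / [1 − 0.7944]
    = 4.901 · 0.7938 / 0.2056
    = 18.92 m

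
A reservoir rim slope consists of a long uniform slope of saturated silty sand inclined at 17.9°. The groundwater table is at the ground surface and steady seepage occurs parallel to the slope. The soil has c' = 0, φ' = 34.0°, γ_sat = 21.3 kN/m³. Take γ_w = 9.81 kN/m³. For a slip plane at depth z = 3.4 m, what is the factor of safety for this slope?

With seepage parallel to the slope and the water table at the surface, the effective normal stress on the slip plane uses the buoyant unit weight γ' = γ_sat − γ_w while the driving shear stress uses γ_sat:
FS = [c' + γ' z cos²β tanφ'] / [γ_sat z sinβ cosβ]
(For c' = 0 this reduces to FS = (γ'/γ_sat)·tanφ'/tanβ.)
γ' = 21.3 − 9.81 = 11.49 kN/m³
Numerator = 0.0 + 11.49·3.4·cos²17.9°·tan34.0° = 0.0 + 11.49·3.4·0.9055·0.6745 = 23.861 kPa
Denominator = 21.3·3.4·sin17.9°·cos17.9° = 21.3·3.4·0.3074·0.9516 = 21.181 kPa
FS = 23.861 / 21.181 = 1.127

FS = 1.13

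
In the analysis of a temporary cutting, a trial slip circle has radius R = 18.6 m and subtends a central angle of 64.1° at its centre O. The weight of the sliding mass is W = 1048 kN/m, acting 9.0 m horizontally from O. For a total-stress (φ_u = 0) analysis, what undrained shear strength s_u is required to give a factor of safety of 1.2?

s_u = 29.2 kPa

FS = s_u·L_a·R / (W·d), so s_u = FS·W·d / (L_a·R).
Arc length L_a = R·θ = 18.6·(64.1°·π/180) = 18.6·1.1188 = 20.81 m
s_u = 1.2·1048·9.0 / (20.81·18.6) = 11318.4 / 387.04 = 29.24 kPa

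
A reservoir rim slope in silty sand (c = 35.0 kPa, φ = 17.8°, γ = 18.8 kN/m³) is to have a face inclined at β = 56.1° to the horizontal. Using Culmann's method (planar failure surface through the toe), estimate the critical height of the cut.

H_c = 27.34 m

Culmann's analysis gives the critical failure plane at α_cr = (β + φ)/2 = (56.1 + 17.8)/2 = 37.0°, and the critical height
H_c = (4c/γ) · sinβ cosφ / [1 − cos(β − φ)]
    = (4·35.0/18.8) · sin56.1°·cos17.8° / [1 − cos(38.3°)]
    = 7.447 · 0.8300·0.9521 / [1 − 0.7848]
    = 7.447 · 0.7903 / 0.2152
    = 27.34 m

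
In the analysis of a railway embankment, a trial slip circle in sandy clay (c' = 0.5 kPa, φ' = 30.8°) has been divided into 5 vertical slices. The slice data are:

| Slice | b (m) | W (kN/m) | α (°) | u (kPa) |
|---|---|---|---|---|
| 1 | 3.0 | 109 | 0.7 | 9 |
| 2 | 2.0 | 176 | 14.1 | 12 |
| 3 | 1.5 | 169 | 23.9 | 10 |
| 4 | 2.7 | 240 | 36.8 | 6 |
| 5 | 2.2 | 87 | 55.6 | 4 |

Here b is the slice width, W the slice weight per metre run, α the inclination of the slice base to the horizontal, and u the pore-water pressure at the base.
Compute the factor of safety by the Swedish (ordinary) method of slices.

Ordinary method of slices: FS = Σ[c'·Δl_i + (W_i cosα_i − u_i·Δl_i)·tanφ'] / Σ W_i sinα_i, with Δl_i = b_i / cosα_i.
Slice 1: Δl = 3.0/cos0.7° = 3.000 m; N'_1 = 109·cos0.7° − 9·3.000 = 82.0; c'Δl = 1.50; W sinα = 1.3
Slice 2: Δl = 2.0/cos14.1° = 2.062 m; N'_2 = 176·cos14.1° − 12·2.062 = 146.0; c'Δl = 1.03; W sinα = 42.9
Slice 3: Δl = 1.5/cos23.9° = 1.641 m; N'_3 = 169·cos23.9° − 10·1.641 = 138.1; c'Δl = 0.82; W sinα = 68.5
Slice 4: Δl = 2.7/cos36.8° = 3.372 m; N'_4 = 240·cos36.8° − 6·3.372 = 171.9; c'Δl = 1.69; W sinα = 143.8
Slice 5: Δl = 2.2/cos55.6° = 3.894 m; N'_5 = 87·cos55.6° − 4·3.894 = 33.6; c'Δl = 1.95; W sinα = 71.8
Σc'Δl = 7.0 kN/m; ΣN' = 571.6 kN/m; ΣW sinα = 328.2 kN/m
Resisting = 7.0 + 571.6·tan30.8° = 7.0 + 340.7 = 347.7 kN/m
FS = 347.7 / 328.2 = 1.059

FS = 1.06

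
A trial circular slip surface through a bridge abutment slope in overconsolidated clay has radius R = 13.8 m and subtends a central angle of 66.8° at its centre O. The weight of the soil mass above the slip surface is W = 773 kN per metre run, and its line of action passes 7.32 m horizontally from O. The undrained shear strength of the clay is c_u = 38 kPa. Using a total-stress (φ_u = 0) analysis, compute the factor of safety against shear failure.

Taking moments about the centre O, the resisting moment is provided by the undrained shear strength acting along the arc:
Arc length L_a = R·θ = 13.8·(66.8°·π/180) = 13.8·1.1659 = 16.09 m
M_R = c_u·L_a·R = 38·16.09·13.8 = 8437.1 kN·m/m
M_D = W·d = 773·7.32 = 5658.4 kN·m/m
FS = M_R / M_D = 8437.1 / 5658.4 = 1.491

FS = 1.49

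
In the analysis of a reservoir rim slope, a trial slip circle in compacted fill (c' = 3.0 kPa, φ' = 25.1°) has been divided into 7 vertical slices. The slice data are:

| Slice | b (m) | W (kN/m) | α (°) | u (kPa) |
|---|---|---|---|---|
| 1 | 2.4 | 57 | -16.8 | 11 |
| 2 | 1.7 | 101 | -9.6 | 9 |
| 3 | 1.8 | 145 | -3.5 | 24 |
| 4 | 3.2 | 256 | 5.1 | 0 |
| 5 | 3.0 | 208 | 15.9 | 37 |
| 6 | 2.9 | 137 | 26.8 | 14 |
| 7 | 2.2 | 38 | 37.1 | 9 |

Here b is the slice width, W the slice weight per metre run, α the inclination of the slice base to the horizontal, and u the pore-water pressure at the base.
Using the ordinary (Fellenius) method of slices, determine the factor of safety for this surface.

FS = 2.88

Ordinary method of slices: FS = Σ[c'·Δl_i + (W_i cosα_i − u_i·Δl_i)·tanφ'] / Σ W_i sinα_i, with Δl_i = b_i / cosα_i.
Slice 1: Δl = 2.4/cos(-16.8°) = 2.507 m; N'_1 = 57·cos(-16.8°) − 11·2.507 = 27.0; c'Δl = 7.52; W sinα = -16.5
Slice 2: Δl = 1.7/cos(-9.6°) = 1.724 m; N'_2 = 101·cos(-9.6°) − 9·1.724 = 84.1; c'Δl = 5.17; W sinα = -16.8
Slice 3: Δl = 1.8/cos(-3.5°) = 1.803 m; N'_3 = 145·cos(-3.5°) − 24·1.803 = 101.4; c'Δl = 5.41; W sinα = -8.9
Slice 4: Δl = 3.2/cos5.1° = 3.213 m; N'_4 = 256·cos5.1° − 0·3.213 = 255.0; c'Δl = 9.64; W sinα = 22.8
Slice 5: Δl = 3.0/cos15.9° = 3.119 m; N'_5 = 208·cos15.9° − 37·3.119 = 84.6; c'Δl = 9.36; W sinα = 57.0
Slice 6: Δl = 2.9/cos26.8° = 3.249 m; N'_6 = 137·cos26.8° − 14·3.249 = 76.8; c'Δl = 9.75; W sinα = 61.8
Slice 7: Δl = 2.2/cos37.1° = 2.758 m; N'_7 = 38·cos37.1° − 9·2.758 = 5.5; c'Δl = 8.27; W sinα = 22.9
Σc'Δl = 55.1 kN/m; ΣN' = 634.4 kN/m; ΣW sinα = 122.3 kN/m
Resisting = 55.1 + 634.4·tan25.1° = 55.1 + 297.2 = 352.3 kN/m
FS = 352.3 / 122.3 = 2.881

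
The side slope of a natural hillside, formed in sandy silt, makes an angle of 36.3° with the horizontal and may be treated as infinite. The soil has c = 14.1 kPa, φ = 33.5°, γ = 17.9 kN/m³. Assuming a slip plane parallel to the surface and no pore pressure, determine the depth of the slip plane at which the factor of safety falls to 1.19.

z = 5.71 m

Setting FS = 1.19 in FS = [c + γz cos²β tanφ] / [γz sinβ cosβ] and solving for z:
z = c / [γ cosβ (FS·sinβ − cosβ·tanφ)]
  = 14.1 / [17.9·cos36.3°·(1.19·sin36.3° − cos36.3°·tan33.5°)]
  = 14.1 / [17.9·0.8059·(1.19·0.5920 − 0.8059·0.6619)]
  = 14.1 / 2.4678 = 5.714 m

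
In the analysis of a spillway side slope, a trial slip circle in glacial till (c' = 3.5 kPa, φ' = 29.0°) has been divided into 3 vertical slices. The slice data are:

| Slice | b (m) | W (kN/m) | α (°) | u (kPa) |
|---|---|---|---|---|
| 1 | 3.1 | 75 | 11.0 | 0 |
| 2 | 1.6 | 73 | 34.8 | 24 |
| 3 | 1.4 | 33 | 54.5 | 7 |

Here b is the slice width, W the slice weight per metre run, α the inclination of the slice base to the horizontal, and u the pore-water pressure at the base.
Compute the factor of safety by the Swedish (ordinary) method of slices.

FS = 0.91

Ordinary method of slices: FS = Σ[c'·Δl_i + (W_i cosα_i − u_i·Δl_i)·tanφ'] / Σ W_i sinα_i, with Δl_i = b_i / cosα_i.
Slice 1: Δl = 3.1/cos11.0° = 3.158 m; N'_1 = 75·cos11.0° − 0·3.158 = 73.6; c'Δl = 11.05; W sinα = 14.3
Slice 2: Δl = 1.6/cos34.8° = 1.948 m; N'_2 = 73·cos34.8° − 24·1.948 = 13.2; c'Δl = 6.82; W sinα = 41.7
Slice 3: Δl = 1.4/cos54.5° = 2.411 m; N'_3 = 33·cos54.5° − 7·2.411 = 2.3; c'Δl = 8.44; W sinα = 26.9
Σc'Δl = 26.3 kN/m; ΣN' = 89.1 kN/m; ΣW sinα = 82.8 kN/m
Resisting = 26.3 + 89.1·tan29.0° = 26.3 + 49.4 = 75.7 kN/m
FS = 75.7 / 82.8 = 0.914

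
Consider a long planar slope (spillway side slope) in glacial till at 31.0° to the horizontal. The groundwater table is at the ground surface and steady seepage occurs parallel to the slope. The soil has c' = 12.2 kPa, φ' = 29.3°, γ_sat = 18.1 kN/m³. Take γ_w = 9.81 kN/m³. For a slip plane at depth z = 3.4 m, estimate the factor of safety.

With seepage parallel to the slope and the water table at the surface, the effective normal stress on the slip plane uses the buoyant unit weight γ' = γ_sat − γ_w while the driving shear stress uses γ_sat:
FS = [c' + γ' z cos²β tanφ'] / [γ_sat z sinβ cosβ]
γ' = 18.1 − 9.81 = 8.29 kN/m³
Numerator = 12.2 + 8.29·3.4·cos²31.0°·tan29.3° = 12.2 + 8.29·3.4·0.7347·0.5612 = 23.821 kPa
Denominator = 18.1·3.4·sin31.0°·cos31.0° = 18.1·3.4·0.5150·0.8572 = 27.168 kPa
FS = 23.821 / 27.168 = 0.877

FS = 0.88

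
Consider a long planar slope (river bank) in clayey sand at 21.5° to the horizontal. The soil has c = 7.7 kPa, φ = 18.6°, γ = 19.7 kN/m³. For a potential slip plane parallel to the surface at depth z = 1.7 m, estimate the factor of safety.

For an infinite slope with a slip plane parallel to the surface (no pore pressure): FS = [c + γz cos²β tanφ] / [γz sinβ cosβ].
γz = 19.7·1.7 = 33.49 kN/m²
Numerator = 7.7 + 33.49·cos²21.5°·tan18.6° = 7.7 + 33.49·0.8657·0.3365 = 17.457 kPa
Denominator = 33.49·sin21.5°·cos21.5° = 33.49·0.3665·0.9304 = 11.420 kPa
FS = 17.457 / 11.420 = 1.529

FS = 1.53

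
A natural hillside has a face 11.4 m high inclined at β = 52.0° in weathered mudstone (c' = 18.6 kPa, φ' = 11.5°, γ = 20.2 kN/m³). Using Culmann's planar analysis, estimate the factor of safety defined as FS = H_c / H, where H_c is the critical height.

FS = 1.04

H_c = (4c'/γ) · sinβ cosφ' / [1 − cos(β − φ')]
    = (4·18.6/20.2) · sin52.0°·cos11.5° / [1 − cos40.5°]
    = 3.683 · 0.7722 / 0.2396 = 11.87 m
FS = H_c / H = 11.87 / 11.4 = 1.041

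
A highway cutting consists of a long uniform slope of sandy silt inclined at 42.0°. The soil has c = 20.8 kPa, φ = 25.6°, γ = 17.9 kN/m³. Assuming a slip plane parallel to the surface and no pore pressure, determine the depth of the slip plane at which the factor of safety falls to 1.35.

z = 2.86 m

Setting FS = 1.35 in FS = [c + γz cos²β tanφ] / [γz sinβ cosβ] and solving for z:
z = c / [γ cosβ (FS·sinβ − cosβ·tanφ)]
  = 20.8 / [17.9·cos42.0°·(1.35·sin42.0° − cos42.0°·tan25.6°)]
  = 20.8 / [17.9·0.7431·(1.35·0.6691 − 0.7431·0.4791)]
  = 20.8 / 7.2800 = 2.857 m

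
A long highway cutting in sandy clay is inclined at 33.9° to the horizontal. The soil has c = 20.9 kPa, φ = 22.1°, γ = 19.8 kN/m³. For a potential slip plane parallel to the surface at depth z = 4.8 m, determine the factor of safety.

For an infinite slope with a slip plane parallel to the surface (no pore pressure): FS = [c + γz cos²β tanφ] / [γz sinβ cosβ].
γz = 19.8·4.8 = 95.04 kN/m²
Numerator = 20.9 + 95.04·cos²33.9°·tan22.1° = 20.9 + 95.04·0.6889·0.4061 = 47.487 kPa
Denominator = 95.04·sin33.9°·cos33.9° = 95.04·0.5577·0.8300 = 43.997 kPa
FS = 47.487 / 43.997 = 1.079

FS = 1.08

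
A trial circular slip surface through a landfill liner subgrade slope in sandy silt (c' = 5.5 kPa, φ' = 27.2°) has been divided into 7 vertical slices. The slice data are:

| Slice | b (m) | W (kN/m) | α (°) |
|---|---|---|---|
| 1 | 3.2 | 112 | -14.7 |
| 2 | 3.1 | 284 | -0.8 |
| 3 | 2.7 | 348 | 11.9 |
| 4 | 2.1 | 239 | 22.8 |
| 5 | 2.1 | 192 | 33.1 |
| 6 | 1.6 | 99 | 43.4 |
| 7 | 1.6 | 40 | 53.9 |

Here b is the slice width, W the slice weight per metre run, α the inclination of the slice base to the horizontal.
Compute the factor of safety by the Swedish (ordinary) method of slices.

Ordinary method of slices: FS = Σ[c'·Δl_i + (W_i cosα_i)·tanφ'] / Σ W_i sinα_i, with Δl_i = b_i / cosα_i.
Slice 1: Δl = 3.2/cos(-14.7°) = 3.308 m; N'_1 = 112·cos(-14.7°) = 108.3; c'Δl = 18.20; W sinα = -28.4
Slice 2: Δl = 3.1/cos(-0.8°) = 3.100 m; N'_2 = 284·cos(-0.8°) = 284.0; c'Δl = 17.05; W sinα = -4.0
Slice 3: Δl = 2.7/cos11.9° = 2.759 m; N'_3 = 348·cos11.9° = 340.5; c'Δl = 15.18; W sinα = 71.8
Slice 4: Δl = 2.1/cos22.8° = 2.278 m; N'_4 = 239·cos22.8° = 220.3; c'Δl = 12.53; W sinα = 92.6
Slice 5: Δl = 2.1/cos33.1° = 2.507 m; N'_5 = 192·cos33.1° = 160.8; c'Δl = 13.79; W sinα = 104.9
Slice 6: Δl = 1.6/cos43.4° = 2.202 m; N'_6 = 99·cos43.4° = 71.9; c'Δl = 12.11; W sinα = 68.0
Slice 7: Δl = 1.6/cos53.9° = 2.716 m; N'_7 = 40·cos53.9° = 23.6; c'Δl = 14.94; W sinα = 32.3
Σc'Δl = 103.8 kN/m; ΣN' = 1209.5 kN/m; ΣW sinα = 337.2 kN/m
Resisting = 103.8 + 1209.5·tan27.2° = 103.8 + 621.6 = 725.4 kN/m
FS = 725.4 / 337.2 = 2.151

FS = 2.15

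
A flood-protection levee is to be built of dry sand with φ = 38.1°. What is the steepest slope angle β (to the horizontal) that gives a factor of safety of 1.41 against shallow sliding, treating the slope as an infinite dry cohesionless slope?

For an infinite dry cohesionless slope FS = tanφ/tanβ, so tanβ = tanφ / FS.
tanβ = tan38.1° / 1.41 = 0.7841 / 1.41 = 0.5561
β = arctan(0.5561) = 29.08°

β = 29.1°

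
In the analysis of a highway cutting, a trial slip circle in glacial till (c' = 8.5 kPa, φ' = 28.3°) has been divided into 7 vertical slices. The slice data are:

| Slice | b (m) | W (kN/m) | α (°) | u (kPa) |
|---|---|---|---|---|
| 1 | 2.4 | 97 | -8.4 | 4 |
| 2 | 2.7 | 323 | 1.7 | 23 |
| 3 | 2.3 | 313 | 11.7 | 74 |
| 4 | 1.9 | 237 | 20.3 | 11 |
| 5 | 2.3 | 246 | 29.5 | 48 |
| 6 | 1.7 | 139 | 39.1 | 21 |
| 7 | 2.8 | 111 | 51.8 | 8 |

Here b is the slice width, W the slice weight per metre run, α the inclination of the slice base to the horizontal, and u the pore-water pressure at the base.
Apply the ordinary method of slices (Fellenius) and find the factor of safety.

FS = 1.43

Ordinary method of slices: FS = Σ[c'·Δl_i + (W_i cosα_i − u_i·Δl_i)·tanφ'] / Σ W_i sinα_i, with Δl_i = b_i / cosα_i.
Slice 1: Δl = 2.4/cos(-8.4°) = 2.426 m; N'_1 = 97·cos(-8.4°) − 4·2.426 = 86.3; c'Δl = 20.62; W sinα = -14.2
Slice 2: Δl = 2.7/cos1.7° = 2.701 m; N'_2 = 323·cos1.7° − 23·2.701 = 260.7; c'Δl = 22.96; W sinα = 9.6
Slice 3: Δl = 2.3/cos11.7° = 2.349 m; N'_3 = 313·cos11.7° − 74·2.349 = 132.7; c'Δl = 19.96; W sinα = 63.5
Slice 4: Δl = 1.9/cos20.3° = 2.026 m; N'_4 = 237·cos20.3° − 11·2.026 = 200.0; c'Δl = 17.22; W sinα = 82.2
Slice 5: Δl = 2.3/cos29.5° = 2.643 m; N'_5 = 246·cos29.5° − 48·2.643 = 87.3; c'Δl = 22.46; W sinα = 121.1
Slice 6: Δl = 1.7/cos39.1° = 2.191 m; N'_6 = 139·cos39.1° − 21·2.191 = 61.9; c'Δl = 18.62; W sinα = 87.7
Slice 7: Δl = 2.8/cos51.8° = 4.528 m; N'_7 = 111·cos51.8° − 8·4.528 = 32.4; c'Δl = 38.49; W sinα = 87.2
Σc'Δl = 160.3 kN/m; ΣN' = 861.2 kN/m; ΣW sinα = 437.1 kN/m
Resisting = 160.3 + 861.2·tan28.3° = 160.3 + 463.7 = 624.1 kN/m
FS = 624.1 / 437.1 = 1.428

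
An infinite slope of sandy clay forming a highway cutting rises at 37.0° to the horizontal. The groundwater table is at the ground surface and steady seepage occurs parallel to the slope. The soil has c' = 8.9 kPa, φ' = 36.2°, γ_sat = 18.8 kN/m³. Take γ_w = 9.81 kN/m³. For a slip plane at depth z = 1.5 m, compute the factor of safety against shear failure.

With seepage parallel to the slope and the water table at the surface, the effective normal stress on the slip plane uses the buoyant unit weight γ' = γ_sat − γ_w while the driving shear stress uses γ_sat:
FS = [c' + γ' z cos²β tanφ'] / [γ_sat z sinβ cosβ]
γ' = 18.8 − 9.81 = 8.99 kN/m³
Numerator = 8.9 + 8.99·1.5·cos²37.0°·tan36.2° = 8.9 + 8.99·1.5·0.6378·0.7319 = 15.195 kPa
Denominator = 18.8·1.5·sin37.0°·cos37.0° = 18.8·1.5·0.6018·0.7986 = 13.554 kPa
FS = 15.195 / 13.554 = 1.121

FS = 1.12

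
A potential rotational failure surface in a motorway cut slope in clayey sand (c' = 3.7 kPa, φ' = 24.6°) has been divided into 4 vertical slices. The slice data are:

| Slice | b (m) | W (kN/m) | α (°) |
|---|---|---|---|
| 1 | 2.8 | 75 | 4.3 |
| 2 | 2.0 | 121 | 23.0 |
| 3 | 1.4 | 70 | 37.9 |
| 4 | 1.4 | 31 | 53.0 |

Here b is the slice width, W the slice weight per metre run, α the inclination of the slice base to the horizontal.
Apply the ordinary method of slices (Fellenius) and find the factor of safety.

Ordinary method of slices: FS = Σ[c'·Δl_i + (W_i cosα_i)·tanφ'] / Σ W_i sinα_i, with Δl_i = b_i / cosα_i.
Slice 1: Δl = 2.8/cos4.3° = 2.808 m; N'_1 = 75·cos4.3° = 74.8; c'Δl = 10.39; W sinα = 5.6
Slice 2: Δl = 2.0/cos23.0° = 2.173 m; N'_2 = 121·cos23.0° = 111.4; c'Δl = 8.04; W sinα = 47.3
Slice 3: Δl = 1.4/cos37.9° = 1.774 m; N'_3 = 70·cos37.9° = 55.2; c'Δl = 6.56; W sinα = 43.0
Slice 4: Δl = 1.4/cos53.0° = 2.326 m; N'_4 = 31·cos53.0° = 18.7; c'Δl = 8.61; W sinα = 24.8
Σc'Δl = 33.6 kN/m; ΣN' = 260.1 kN/m; ΣW sinα = 120.7 kN/m
Resisting = 33.6 + 260.1·tan24.6° = 33.6 + 119.1 = 152.7 kN/m
FS = 152.7 / 120.7 = 1.265

FS = 1.27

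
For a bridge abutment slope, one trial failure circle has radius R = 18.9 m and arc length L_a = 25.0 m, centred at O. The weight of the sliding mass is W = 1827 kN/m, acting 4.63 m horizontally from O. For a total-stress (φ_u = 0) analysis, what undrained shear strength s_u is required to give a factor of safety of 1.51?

FS = s_u·L_a·R / (W·d), so s_u = FS·W·d / (L_a·R).
s_u = 1.51·1827·4.63 / (25.00·18.9) = 12773.1 / 472.50 = 27.03 kPa

s_u = 27.0 kPa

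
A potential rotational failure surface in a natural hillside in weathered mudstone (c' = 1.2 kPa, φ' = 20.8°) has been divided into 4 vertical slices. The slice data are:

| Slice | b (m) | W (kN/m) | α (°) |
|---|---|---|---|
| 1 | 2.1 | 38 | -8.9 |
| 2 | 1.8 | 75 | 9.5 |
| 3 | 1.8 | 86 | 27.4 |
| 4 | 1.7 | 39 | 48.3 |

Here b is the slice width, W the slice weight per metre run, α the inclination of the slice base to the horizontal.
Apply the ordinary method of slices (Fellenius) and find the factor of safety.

FS = 1.22

Ordinary method of slices: FS = Σ[c'·Δl_i + (W_i cosα_i)·tanφ'] / Σ W_i sinα_i, with Δl_i = b_i / cosα_i.
Slice 1: Δl = 2.1/cos(-8.9°) = 2.126 m; N'_1 = 38·cos(-8.9°) = 37.5; c'Δl = 2.55; W sinα = -5.9
Slice 2: Δl = 1.8/cos9.5° = 1.825 m; N'_2 = 75·cos9.5° = 74.0; c'Δl = 2.19; W sinα = 12.4
Slice 3: Δl = 1.8/cos27.4° = 2.027 m; N'_3 = 86·cos27.4° = 76.4; c'Δl = 2.43; W sinα = 39.6
Slice 4: Δl = 1.7/cos48.3° = 2.556 m; N'_4 = 39·cos48.3° = 25.9; c'Δl = 3.07; W sinα = 29.1
Σc'Δl = 10.2 kN/m; ΣN' = 213.8 kN/m; ΣW sinα = 75.2 kN/m
Resisting = 10.2 + 213.8·tan20.8° = 10.2 + 81.2 = 91.5 kN/m
FS = 91.5 / 75.2 = 1.216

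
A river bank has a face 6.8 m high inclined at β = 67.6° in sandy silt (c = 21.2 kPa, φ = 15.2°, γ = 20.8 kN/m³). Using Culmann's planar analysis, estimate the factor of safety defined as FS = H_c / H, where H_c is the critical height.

H_c = (4c/γ) · sinβ cosφ / [1 − cos(β − φ)]
    = (4·21.2/20.8) · sin67.6°·cos15.2° / [1 − cos52.4°]
    = 4.077 · 0.8922 / 0.3899 = 9.33 m
FS = H_c / H = 9.33 / 6.8 = 1.372

FS = 1.37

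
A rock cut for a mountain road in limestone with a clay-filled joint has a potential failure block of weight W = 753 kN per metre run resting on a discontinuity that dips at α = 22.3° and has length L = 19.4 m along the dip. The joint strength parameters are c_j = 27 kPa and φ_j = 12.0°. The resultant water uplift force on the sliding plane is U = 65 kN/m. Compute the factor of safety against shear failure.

FS = 2.30

Resolving the block weight along and normal to the plane and applying the Mohr–Coulomb strength on the joint:
N' = W cosα − U = 753·cos22.3° − 65 = 631.7 kN/m
Driving force T = W sinα = 753·sin22.3° = 285.7 kN/m
Resisting force R = c_j·L + N'·tanφ_j = 27·19.4 + 631.7·tan12.0° = 523.8 + 134.3 = 658.1 kN/m
FS = R / T = 658.1 / 285.7 = 2.303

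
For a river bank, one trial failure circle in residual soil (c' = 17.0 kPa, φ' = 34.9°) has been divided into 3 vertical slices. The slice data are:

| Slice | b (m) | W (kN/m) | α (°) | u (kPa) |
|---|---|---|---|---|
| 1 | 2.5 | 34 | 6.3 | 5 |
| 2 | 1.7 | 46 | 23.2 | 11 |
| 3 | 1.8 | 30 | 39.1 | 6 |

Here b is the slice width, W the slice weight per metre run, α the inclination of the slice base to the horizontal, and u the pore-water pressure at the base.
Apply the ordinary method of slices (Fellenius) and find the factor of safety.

FS = 3.69

Ordinary method of slices: FS = Σ[c'·Δl_i + (W_i cosα_i − u_i·Δl_i)·tanφ'] / Σ W_i sinα_i, with Δl_i = b_i / cosα_i.
Slice 1: Δl = 2.5/cos6.3° = 2.515 m; N'_1 = 34·cos6.3° − 5·2.515 = 21.2; c'Δl = 42.76; W sinα = 3.7
Slice 2: Δl = 1.7/cos23.2° = 1.850 m; N'_2 = 46·cos23.2° − 11·1.850 = 21.9; c'Δl = 31.44; W sinα = 18.1
Slice 3: Δl = 1.8/cos39.1° = 2.319 m; N'_3 = 30·cos39.1° − 6·2.319 = 9.4; c'Δl = 39.43; W sinα = 18.9
Σc'Δl = 113.6 kN/m; ΣN' = 52.5 kN/m; ΣW sinα = 40.8 kN/m
Resisting = 113.6 + 52.5·tan34.9° = 113.6 + 36.6 = 150.3 kN/m
FS = 150.3 / 40.8 = 3.686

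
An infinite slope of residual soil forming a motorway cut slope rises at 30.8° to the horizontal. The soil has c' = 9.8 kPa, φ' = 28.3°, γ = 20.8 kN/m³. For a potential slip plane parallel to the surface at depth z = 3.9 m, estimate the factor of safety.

FS = 1.18

For an infinite slope with a slip plane parallel to the surface (no pore pressure): FS = [c' + γz cos²β tanφ'] / [γz sinβ cosβ].
γz = 20.8·3.9 = 81.12 kN/m²
Numerator = 9.8 + 81.12·cos²30.8°·tan28.3° = 9.8 + 81.12·0.7378·0.5384 = 42.027 kPa
Denominator = 81.12·sin30.8°·cos30.8° = 81.12·0.5120·0.8590 = 35.679 kPa
FS = 42.027 / 35.679 = 1.178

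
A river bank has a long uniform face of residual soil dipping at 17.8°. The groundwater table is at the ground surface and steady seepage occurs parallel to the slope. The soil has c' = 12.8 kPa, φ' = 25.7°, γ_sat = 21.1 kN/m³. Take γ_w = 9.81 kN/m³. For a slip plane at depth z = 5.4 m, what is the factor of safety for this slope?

With seepage parallel to the slope and the water table at the surface, the effective normal stress on the slip plane uses the buoyant unit weight γ' = γ_sat − γ_w while the driving shear stress uses γ_sat:
FS = [c' + γ' z cos²β tanφ'] / [γ_sat z sinβ cosβ]
γ' = 21.1 − 9.81 = 11.29 kN/m³
Numerator = 12.8 + 11.29·5.4·cos²17.8°·tan25.7° = 12.8 + 11.29·5.4·0.9066·0.4813 = 39.399 kPa
Denominator = 21.1·5.4·sin17.8°·cos17.8° = 21.1·5.4·0.3057·0.9521 = 33.164 kPa
FS = 39.399 / 33.164 = 1.188

FS = 1.19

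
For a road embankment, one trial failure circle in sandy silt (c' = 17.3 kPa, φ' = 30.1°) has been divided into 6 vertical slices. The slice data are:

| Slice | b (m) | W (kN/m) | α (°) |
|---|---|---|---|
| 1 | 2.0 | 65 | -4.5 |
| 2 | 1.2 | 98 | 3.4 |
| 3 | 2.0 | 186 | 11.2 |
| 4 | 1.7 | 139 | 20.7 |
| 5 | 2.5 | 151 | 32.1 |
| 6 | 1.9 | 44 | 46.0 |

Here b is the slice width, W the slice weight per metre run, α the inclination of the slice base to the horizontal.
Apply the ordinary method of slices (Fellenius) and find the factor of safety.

Ordinary method of slices: FS = Σ[c'·Δl_i + (W_i cosα_i)·tanφ'] / Σ W_i sinα_i, with Δl_i = b_i / cosα_i.
Slice 1: Δl = 2.0/cos(-4.5°) = 2.006 m; N'_1 = 65·cos(-4.5°) = 64.8; c'Δl = 34.71; W sinα = -5.1
Slice 2: Δl = 1.2/cos3.4° = 1.202 m; N'_2 = 98·cos3.4° = 97.8; c'Δl = 20.80; W sinα = 5.8
Slice 3: Δl = 2.0/cos11.2° = 2.039 m; N'_3 = 186·cos11.2° = 182.5; c'Δl = 35.27; W sinα = 36.1
Slice 4: Δl = 1.7/cos20.7° = 1.817 m; N'_4 = 139·cos20.7° = 130.0; c'Δl = 31.44; W sinα = 49.1
Slice 5: Δl = 2.5/cos32.1° = 2.951 m; N'_5 = 151·cos32.1° = 127.9; c'Δl = 51.06; W sinα = 80.2
Slice 6: Δl = 1.9/cos46.0° = 2.735 m; N'_6 = 44·cos46.0° = 30.6; c'Δl = 47.32; W sinα = 31.7
Σc'Δl = 220.6 kN/m; ΣN' = 633.6 kN/m; ΣW sinα = 197.9 kN/m
Resisting = 220.6 + 633.6·tan30.1° = 220.6 + 367.3 = 587.9 kN/m
FS = 587.9 / 197.9 = 2.971

FS = 2.97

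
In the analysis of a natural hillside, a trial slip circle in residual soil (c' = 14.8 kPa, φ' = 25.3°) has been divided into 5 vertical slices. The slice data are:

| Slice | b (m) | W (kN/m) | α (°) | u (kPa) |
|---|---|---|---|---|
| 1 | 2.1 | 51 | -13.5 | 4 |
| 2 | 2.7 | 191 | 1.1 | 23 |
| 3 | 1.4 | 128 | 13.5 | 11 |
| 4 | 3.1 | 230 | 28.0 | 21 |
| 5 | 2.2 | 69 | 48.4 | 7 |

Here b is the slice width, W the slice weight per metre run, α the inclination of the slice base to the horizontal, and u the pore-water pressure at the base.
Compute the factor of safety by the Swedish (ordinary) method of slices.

Ordinary method of slices: FS = Σ[c'·Δl_i + (W_i cosα_i − u_i·Δl_i)·tanφ'] / Σ W_i sinα_i, with Δl_i = b_i / cosα_i.
Slice 1: Δl = 2.1/cos(-13.5°) = 2.160 m; N'_1 = 51·cos(-13.5°) − 4·2.160 = 41.0; c'Δl = 31.96; W sinα = -11.9
Slice 2: Δl = 2.7/cos1.1° = 2.700 m; N'_2 = 191·cos1.1° − 23·2.700 = 128.9; c'Δl = 39.97; W sinα = 3.7
Slice 3: Δl = 1.4/cos13.5° = 1.440 m; N'_3 = 128·cos13.5° − 11·1.440 = 108.6; c'Δl = 21.31; W sinα = 29.9
Slice 4: Δl = 3.1/cos28.0° = 3.511 m; N'_4 = 230·cos28.0° − 21·3.511 = 129.3; c'Δl = 51.96; W sinα = 108.0
Slice 5: Δl = 2.2/cos48.4° = 3.314 m; N'_5 = 69·cos48.4° − 7·3.314 = 22.6; c'Δl = 49.04; W sinα = 51.6
Σc'Δl = 194.2 kN/m; ΣN' = 430.4 kN/m; ΣW sinα = 181.2 kN/m
Resisting = 194.2 + 430.4·tan25.3° = 194.2 + 203.4 = 397.7 kN/m
FS = 397.7 / 181.2 = 2.195

FS = 2.19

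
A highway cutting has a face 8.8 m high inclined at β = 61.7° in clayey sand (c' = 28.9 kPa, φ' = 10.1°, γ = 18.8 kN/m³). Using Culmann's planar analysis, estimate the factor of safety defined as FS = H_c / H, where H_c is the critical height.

FS = 1.60

H_c = (4c'/γ) · sinβ cosφ' / [1 − cos(β − φ')]
    = (4·28.9/18.8) · sin61.7°·cos10.1° / [1 − cos51.6°]
    = 6.149 · 0.8668 / 0.3789 = 14.07 m
FS = H_c / H = 14.07 / 8.8 = 1.599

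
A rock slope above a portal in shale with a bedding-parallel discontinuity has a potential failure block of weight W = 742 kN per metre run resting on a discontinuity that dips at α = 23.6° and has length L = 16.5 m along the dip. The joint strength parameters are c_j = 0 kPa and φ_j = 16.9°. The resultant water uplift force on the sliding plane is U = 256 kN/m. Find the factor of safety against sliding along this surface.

FS = 0.43

Resolving the block weight along and normal to the plane and applying the Mohr–Coulomb strength on the joint:
N' = W cosα − U = 742·cos23.6° − 256 = 423.9 kN/m
Driving force T = W sinα = 742·sin23.6° = 297.1 kN/m
Resisting force R = c_j·L + N'·tanφ_j = 0·16.5 + 423.9·tan16.9° = 0.0 + 128.8 = 128.8 kN/m
FS = R / T = 128.8 / 297.1 = 0.434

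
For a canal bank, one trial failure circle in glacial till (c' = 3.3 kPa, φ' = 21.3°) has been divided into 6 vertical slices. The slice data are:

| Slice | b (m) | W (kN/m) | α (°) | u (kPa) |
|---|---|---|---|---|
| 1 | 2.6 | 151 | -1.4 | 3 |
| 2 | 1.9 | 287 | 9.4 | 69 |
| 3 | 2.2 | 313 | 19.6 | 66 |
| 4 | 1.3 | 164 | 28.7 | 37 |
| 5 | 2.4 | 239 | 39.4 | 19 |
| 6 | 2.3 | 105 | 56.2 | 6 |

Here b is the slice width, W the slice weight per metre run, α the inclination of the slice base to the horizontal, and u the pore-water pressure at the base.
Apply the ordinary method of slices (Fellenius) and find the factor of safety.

Ordinary method of slices: FS = Σ[c'·Δl_i + (W_i cosα_i − u_i·Δl_i)·tanφ'] / Σ W_i sinα_i, with Δl_i = b_i / cosα_i.
Slice 1: Δl = 2.6/cos(-1.4°) = 2.601 m; N'_1 = 151·cos(-1.4°) − 3·2.601 = 143.2; c'Δl = 8.58; W sinα = -3.7
Slice 2: Δl = 1.9/cos9.4° = 1.926 m; N'_2 = 287·cos9.4° − 69·1.926 = 150.3; c'Δl = 6.36; W sinα = 46.9
Slice 3: Δl = 2.2/cos19.6° = 2.335 m; N'_3 = 313·cos19.6° − 66·2.335 = 140.7; c'Δl = 7.71; W sinα = 105.0
Slice 4: Δl = 1.3/cos28.7° = 1.482 m; N'_4 = 164·cos28.7° − 37·1.482 = 89.0; c'Δl = 4.89; W sinα = 78.8
Slice 5: Δl = 2.4/cos39.4° = 3.106 m; N'_5 = 239·cos39.4° − 19·3.106 = 125.7; c'Δl = 10.25; W sinα = 151.7
Slice 6: Δl = 2.3/cos56.2° = 4.134 m; N'_6 = 105·cos56.2° − 6·4.134 = 33.6; c'Δl = 13.64; W sinα = 87.3
Σc'Δl = 51.4 kN/m; ΣN' = 682.4 kN/m; ΣW sinα = 465.9 kN/m
Resisting = 51.4 + 682.4·tan21.3° = 51.4 + 266.1 = 317.5 kN/m
FS = 317.5 / 465.9 = 0.681

FS = 0.68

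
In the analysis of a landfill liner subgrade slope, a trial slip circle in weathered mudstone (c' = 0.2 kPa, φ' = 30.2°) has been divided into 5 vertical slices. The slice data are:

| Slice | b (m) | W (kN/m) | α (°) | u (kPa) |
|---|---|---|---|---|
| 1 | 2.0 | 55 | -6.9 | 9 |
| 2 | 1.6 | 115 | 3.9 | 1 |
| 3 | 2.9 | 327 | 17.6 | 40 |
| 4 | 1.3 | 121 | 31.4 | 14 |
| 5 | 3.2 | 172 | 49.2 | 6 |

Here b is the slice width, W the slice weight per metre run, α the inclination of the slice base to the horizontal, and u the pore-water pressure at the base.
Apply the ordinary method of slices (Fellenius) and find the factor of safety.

Ordinary method of slices: FS = Σ[c'·Δl_i + (W_i cosα_i − u_i·Δl_i)·tanφ'] / Σ W_i sinα_i, with Δl_i = b_i / cosα_i.
Slice 1: Δl = 2.0/cos(-6.9°) = 2.015 m; N'_1 = 55·cos(-6.9°) − 9·2.015 = 36.5; c'Δl = 0.40; W sinα = -6.6
Slice 2: Δl = 1.6/cos3.9° = 1.604 m; N'_2 = 115·cos3.9° − 1·1.604 = 113.1; c'Δl = 0.32; W sinα = 7.8
Slice 3: Δl = 2.9/cos17.6° = 3.042 m; N'_3 = 327·cos17.6° − 40·3.042 = 190.0; c'Δl = 0.61; W sinα = 98.9
Slice 4: Δl = 1.3/cos31.4° = 1.523 m; N'_4 = 121·cos31.4° − 14·1.523 = 82.0; c'Δl = 0.30; W sinα = 63.0
Slice 5: Δl = 3.2/cos49.2° = 4.897 m; N'_5 = 172·cos49.2° − 6·4.897 = 83.0; c'Δl = 0.98; W sinα = 130.2
Σc'Δl = 2.6 kN/m; ΣN' = 504.6 kN/m; ΣW sinα = 293.3 kN/m
Resisting = 2.6 + 504.6·tan30.2° = 2.6 + 293.7 = 296.3 kN/m
FS = 296.3 / 293.3 = 1.010

FS = 1.01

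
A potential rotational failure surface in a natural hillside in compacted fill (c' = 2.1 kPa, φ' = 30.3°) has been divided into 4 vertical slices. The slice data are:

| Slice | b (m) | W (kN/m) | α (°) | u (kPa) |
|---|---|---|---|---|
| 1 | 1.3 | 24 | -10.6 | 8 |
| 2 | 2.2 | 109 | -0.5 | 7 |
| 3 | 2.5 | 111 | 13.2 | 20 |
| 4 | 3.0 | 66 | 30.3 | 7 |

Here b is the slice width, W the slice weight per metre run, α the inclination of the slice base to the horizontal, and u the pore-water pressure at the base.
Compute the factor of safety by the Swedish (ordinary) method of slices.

FS = 2.53

Ordinary method of slices: FS = Σ[c'·Δl_i + (W_i cosα_i − u_i·Δl_i)·tanφ'] / Σ W_i sinα_i, with Δl_i = b_i / cosα_i.
Slice 1: Δl = 1.3/cos(-10.6°) = 1.323 m; N'_1 = 24·cos(-10.6°) − 8·1.323 = 13.0; c'Δl = 2.78; W sinα = -4.4
Slice 2: Δl = 2.2/cos(-0.5°) = 2.200 m; N'_2 = 109·cos(-0.5°) − 7·2.200 = 93.6; c'Δl = 4.62; W sinα = -1.0
Slice 3: Δl = 2.5/cos13.2° = 2.568 m; N'_3 = 111·cos13.2° − 20·2.568 = 56.7; c'Δl = 5.39; W sinα = 25.3
Slice 4: Δl = 3.0/cos30.3° = 3.475 m; N'_4 = 66·cos30.3° − 7·3.475 = 32.7; c'Δl = 7.30; W sinα = 33.3
Σc'Δl = 20.1 kN/m; ΣN' = 196.0 kN/m; ΣW sinα = 53.3 kN/m
Resisting = 20.1 + 196.0·tan30.3° = 20.1 + 114.5 = 134.6 kN/m
FS = 134.6 / 53.3 = 2.526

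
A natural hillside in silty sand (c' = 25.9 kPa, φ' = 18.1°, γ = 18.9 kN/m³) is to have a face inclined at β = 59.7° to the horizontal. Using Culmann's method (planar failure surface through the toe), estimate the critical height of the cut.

Culmann's analysis gives the critical failure plane at α_cr = (β + φ')/2 = (59.7 + 18.1)/2 = 38.9°, and the critical height
H_c = (4c'/γ) · sinβ cosφ' / [1 − cos(β − φ')]
    = (4·25.9/18.9) · sin59.7°·cos18.1° / [1 − cos(41.6°)]
    = 5.481 · 0.8634·0.9505 / [1 − 0.7478]
    = 5.481 · 0.8207 / 0.2522
    = 17.84 m

H_c = 17.84 m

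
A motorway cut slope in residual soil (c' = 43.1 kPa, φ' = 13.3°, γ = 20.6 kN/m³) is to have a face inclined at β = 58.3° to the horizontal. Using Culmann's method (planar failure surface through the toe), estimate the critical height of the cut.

Culmann's analysis gives the critical failure plane at α_cr = (β + φ')/2 = (58.3 + 13.3)/2 = 35.8°, and the critical height
H_c = (4c'/γ) · sinβ cosφ' / [1 − cos(β − φ')]
    = (4·43.1/20.6) · sin58.3°·cos13.3° / [1 − cos(45.0°)]
    = 8.369 · 0.8508·0.9732 / [1 − 0.7071]
    = 8.369 · 0.8280 / 0.2929
    = 23.66 m

H_c = 23.66 m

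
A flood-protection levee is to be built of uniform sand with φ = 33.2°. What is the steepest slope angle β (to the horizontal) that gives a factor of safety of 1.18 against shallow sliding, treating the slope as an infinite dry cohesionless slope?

β = 29.0°

For an infinite dry cohesionless slope FS = tanφ/tanβ, so tanβ = tanφ / FS.
tanβ = tan33.2° / 1.18 = 0.6544 / 1.18 = 0.5546
β = arctan(0.5546) = 29.01°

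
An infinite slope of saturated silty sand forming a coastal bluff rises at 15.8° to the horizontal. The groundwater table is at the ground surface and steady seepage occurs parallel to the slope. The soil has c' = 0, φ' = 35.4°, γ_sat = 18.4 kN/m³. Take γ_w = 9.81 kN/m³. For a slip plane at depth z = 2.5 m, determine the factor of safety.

With seepage parallel to the slope and the water table at the surface, the effective normal stress on the slip plane uses the buoyant unit weight γ' = γ_sat − γ_w while the driving shear stress uses γ_sat:
FS = [c' + γ' z cos²β tanφ'] / [γ_sat z sinβ cosβ]
(For c' = 0 this reduces to FS = (γ'/γ_sat)·tanφ'/tanβ.)
γ' = 18.4 − 9.81 = 8.59 kN/m³
Numerator = 0.0 + 8.59·2.5·cos²15.8°·tan35.4° = 0.0 + 8.59·2.5·0.9259·0.7107 = 14.130 kPa
Denominator = 18.4·2.5·sin15.8°·cos15.8° = 18.4·2.5·0.2723·0.9622 = 12.052 kPa
FS = 14.130 / 12.052 = 1.172

FS = 1.17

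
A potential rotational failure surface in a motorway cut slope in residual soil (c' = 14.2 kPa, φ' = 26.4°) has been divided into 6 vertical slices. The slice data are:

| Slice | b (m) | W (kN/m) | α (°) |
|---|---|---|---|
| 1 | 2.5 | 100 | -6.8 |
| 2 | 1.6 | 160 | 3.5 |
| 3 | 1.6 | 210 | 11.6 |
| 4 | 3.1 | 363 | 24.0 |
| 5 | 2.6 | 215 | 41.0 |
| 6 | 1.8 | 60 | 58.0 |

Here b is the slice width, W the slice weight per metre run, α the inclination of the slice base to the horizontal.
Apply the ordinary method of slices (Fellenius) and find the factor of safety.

Ordinary method of slices: FS = Σ[c'·Δl_i + (W_i cosα_i)·tanφ'] / Σ W_i sinα_i, with Δl_i = b_i / cosα_i.
Slice 1: Δl = 2.5/cos(-6.8°) = 2.518 m; N'_1 = 100·cos(-6.8°) = 99.3; c'Δl = 35.75; W sinα = -11.8
Slice 2: Δl = 1.6/cos3.5° = 1.603 m; N'_2 = 160·cos3.5° = 159.7; c'Δl = 22.76; W sinα = 9.8
Slice 3: Δl = 1.6/cos11.6° = 1.633 m; N'_3 = 210·cos11.6° = 205.7; c'Δl = 23.19; W sinα = 42.2
Slice 4: Δl = 3.1/cos24.0° = 3.393 m; N'_4 = 363·cos24.0° = 331.6; c'Δl = 48.19; W sinα = 147.6
Slice 5: Δl = 2.6/cos41.0° = 3.445 m; N'_5 = 215·cos41.0° = 162.3; c'Δl = 48.92; W sinα = 141.1
Slice 6: Δl = 1.8/cos58.0° = 3.397 m; N'_6 = 60·cos58.0° = 31.8; c'Δl = 48.23; W sinα = 50.9
Σc'Δl = 227.0 kN/m; ΣN' = 990.4 kN/m; ΣW sinα = 379.7 kN/m
Resisting = 227.0 + 990.4·tan26.4° = 227.0 + 491.6 = 718.7 kN/m
FS = 718.7 / 379.7 = 1.893

FS = 1.89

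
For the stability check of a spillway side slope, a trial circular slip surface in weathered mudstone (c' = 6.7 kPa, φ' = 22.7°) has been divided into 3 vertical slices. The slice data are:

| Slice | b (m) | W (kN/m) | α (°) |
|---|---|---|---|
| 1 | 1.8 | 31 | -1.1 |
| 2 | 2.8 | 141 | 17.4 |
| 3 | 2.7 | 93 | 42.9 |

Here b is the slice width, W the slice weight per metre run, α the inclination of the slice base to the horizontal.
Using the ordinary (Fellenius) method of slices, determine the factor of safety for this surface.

Ordinary method of slices: FS = Σ[c'·Δl_i + (W_i cosα_i)·tanφ'] / Σ W_i sinα_i, with Δl_i = b_i / cosα_i.
Slice 1: Δl = 1.8/cos(-1.1°) = 1.800 m; N'_1 = 31·cos(-1.1°) = 31.0; c'Δl = 12.06; W sinα = -0.6
Slice 2: Δl = 2.8/cos17.4° = 2.934 m; N'_2 = 141·cos17.4° = 134.5; c'Δl = 19.66; W sinα = 42.2
Slice 3: Δl = 2.7/cos42.9° = 3.686 m; N'_3 = 93·cos42.9° = 68.1; c'Δl = 24.69; W sinα = 63.3
Σc'Δl = 56.4 kN/m; ΣN' = 233.7 kN/m; ΣW sinα = 104.9 kN/m
Resisting = 56.4 + 233.7·tan22.7° = 56.4 + 97.7 = 154.2 kN/m
FS = 154.2 / 104.9 = 1.470

FS = 1.47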